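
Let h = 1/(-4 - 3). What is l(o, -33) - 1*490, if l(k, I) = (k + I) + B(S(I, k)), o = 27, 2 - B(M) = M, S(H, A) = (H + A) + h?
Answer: -3415/7 ≈ -487.86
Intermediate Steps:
h = -⅐ (h = 1/(-7) = -⅐ ≈ -0.14286)
S(H, A) = -⅐ + A + H (S(H, A) = (H + A) - ⅐ = (A + H) - ⅐ = -⅐ + A + H)
B(M) = 2 - M
l(k, I) = 15/7 (l(k, I) = (k + I) + (2 - (-⅐ + k + I)) = (I + k) + (2 - (-⅐ + I + k)) = (I + k) + (2 + (⅐ - I - k)) = (I + k) + (15/7 - I - k) = 15/7)
l(o, -33) - 1*490 = 15/7 - 1*490 = 15/7 - 490 = -3415/7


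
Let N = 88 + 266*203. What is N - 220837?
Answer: -166751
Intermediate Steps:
N = 54086 (N = 88 + 53998 = 54086)
N - 220837 = 54086 - 220837 = -166751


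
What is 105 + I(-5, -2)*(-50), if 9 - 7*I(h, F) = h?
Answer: 5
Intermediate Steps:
I(h, F) = 9/7 - h/7
105 + I(-5, -2)*(-50) = 105 + (9/7 - ⅐*(-5))*(-50) = 105 + (9/7 + 5/7)*(-50) = 105 + 2*(-50) = 105 - 100 = 5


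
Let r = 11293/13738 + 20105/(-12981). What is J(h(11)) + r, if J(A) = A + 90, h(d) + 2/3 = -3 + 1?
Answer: 15444805355/178332978 ≈ 86.607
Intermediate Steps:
h(d) = -8/3 (h(d) = -⅔ + (-3 + 1) = -⅔ - 2 = -8/3)
J(A) = 90 + A
r = -129608057/178332978 (r = 11293*(1/13738) + 20105*(-1/12981) = 11293/13738 - 20105/12981 = -129608057/178332978 ≈ -0.72678)
J(h(11)) + r = (90 - 8/3) - 129608057/178332978 = 262/3 - 129608057/178332978 = 15444805355/178332978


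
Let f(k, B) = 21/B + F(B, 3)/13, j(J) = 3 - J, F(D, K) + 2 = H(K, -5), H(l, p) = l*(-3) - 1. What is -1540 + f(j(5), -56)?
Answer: -160295/104 ≈ -1541.3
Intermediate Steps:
H(l, p) = -1 - 3*l (H(l, p) = -3*l - 1 = -1 - 3*l)
F(D, K) = -3 - 3*K (F(D, K) = -2 + (-1 - 3*K) = -3 - 3*K)
f(k, B) = -12/13 + 21/B (f(k, B) = 21/B + (-3 - 3*3)/13 = 21/B + (-3 - 9)*(1/13) = 21/B - 12*1/13 = 21/B - 12/13 = -12/13 + 21/B)
-1540 + f(j(5), -56) = -1540 + (-12/13 + 21/(-56)) = -1540 + (-12/13 + 21*(-1/56)) = -1540 + (-12/13 - 3/8) = -1540 - 135/104 = -160295/104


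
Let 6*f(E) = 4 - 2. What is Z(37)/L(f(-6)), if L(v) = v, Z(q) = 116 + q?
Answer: 459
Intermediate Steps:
f(E) = ⅓ (f(E) = (4 - 2)/6 = (⅙)*2 = ⅓)
Z(37)/L(f(-6)) = (116 + 37)/(⅓) = 153*3 = 459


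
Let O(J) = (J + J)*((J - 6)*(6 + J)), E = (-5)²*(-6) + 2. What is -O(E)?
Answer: 6472928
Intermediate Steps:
E = -148 (E = 25*(-6) + 2 = -150 + 2 = -148)
O(J) = 2*J*(-6 + J)*(6 + J) (O(J) = (2*J)*((-6 + J)*(6 + J)) = 2*J*(-6 + J)*(6 + J))
-O(E) = -2*(-148)*(-36 + (-148)²) = -2*(-148)*(-36 + 21904) = -2*(-148)*21868 = -1*(-6472928) = 6472928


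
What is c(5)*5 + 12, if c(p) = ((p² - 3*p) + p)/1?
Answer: 87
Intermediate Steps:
c(p) = p² - 2*p (c(p) = (p² - 2*p)*1 = p² - 2*p)
c(5)*5 + 12 = (5*(-2 + 5))*5 + 12 = (5*3)*5 + 12 = 15*5 + 12 = 75 + 12 = 87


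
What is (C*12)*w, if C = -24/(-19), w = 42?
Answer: 12096/19 ≈ 636.63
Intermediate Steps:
C = 24/19 (C = -24*(-1/19) = 24/19 ≈ 1.2632)
(C*12)*w = ((24/19)*12)*42 = (288/19)*42 = 12096/19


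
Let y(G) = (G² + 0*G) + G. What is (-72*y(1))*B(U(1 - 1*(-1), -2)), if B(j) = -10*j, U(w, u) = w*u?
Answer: -5760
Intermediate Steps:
U(w, u) = u*w
y(G) = G + G² (y(G) = (G² + 0) + G = G² + G = G + G²)
(-72*y(1))*B(U(1 - 1*(-1), -2)) = (-72*(1 + 1))*(-(-20)*(1 - 1*(-1))) = (-72*2)*(-(-20)*(1 + 1)) = (-72*2)*(-(-20)*2) = -(-1440)*(-4) = -144*40 = -5760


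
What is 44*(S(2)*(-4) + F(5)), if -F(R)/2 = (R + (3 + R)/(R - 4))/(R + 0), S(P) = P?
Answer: -2904/5 ≈ -580.80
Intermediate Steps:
F(R) = -2*(R + (3 + R)/(-4 + R))/R (F(R) = -2*(R + (3 + R)/(R - 4))/(R + 0) = -2*(R + (3 + R)/(-4 + R))/R)
44*(S(2)*(-4) + F(5)) = 44*(2*(-4) + 2*(-3 - 1*5**2 + 3*5)/(5*(-4 + 5))) = 44*(-8 + 2*(1/5)*(-3 - 1*25 + 15)/1) = 44*(-8 + 2*(1/5)*1*(-3 - 25 + 15)) = 44*(-8 + 2*(1/5)*1*(-13)) = 44*(-8 - 26/5) = 44*(-66/5) = -2904/5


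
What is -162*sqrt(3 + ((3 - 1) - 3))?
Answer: -162*sqrt(2) ≈ -229.10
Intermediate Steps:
-162*sqrt(3 + ((3 - 1) - 3)) = -162*sqrt(3 + (2 - 3)) = -162*sqrt(3 - 1) = -162*sqrt(2)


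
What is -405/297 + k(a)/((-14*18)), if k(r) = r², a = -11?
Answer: -5111/2772 ≈ -1.8438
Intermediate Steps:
-405/297 + k(a)/((-14*18)) = -405/297 + (-11)²/((-14*18)) = -405*1/297 + 121/(-252) = -15/11 + 121*(-1/252) = -15/11 - 121/252 = -5111/2772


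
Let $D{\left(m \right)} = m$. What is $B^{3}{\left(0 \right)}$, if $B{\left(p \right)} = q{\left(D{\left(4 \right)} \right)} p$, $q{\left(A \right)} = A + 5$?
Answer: $0$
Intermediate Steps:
$q{\left(A \right)} = 5 + A$
$B{\left(p \right)} = 9 p$ ($B{\left(p \right)} = \left(5 + 4\right) p = 9 p$)
$B^{3}{\left(0 \right)} = \left(9 \cdot 0\right)^{3} = 0^{3} = 0$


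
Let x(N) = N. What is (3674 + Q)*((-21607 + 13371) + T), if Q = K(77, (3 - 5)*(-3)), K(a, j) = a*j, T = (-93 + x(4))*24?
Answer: -42898592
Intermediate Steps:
T = -2136 (T = (-93 + 4)*24 = -89*24 = -2136)
Q = 462 (Q = 77*((3 - 5)*(-3)) = 77*(-2*(-3)) = 77*6 = 462)
(3674 + Q)*((-21607 + 13371) + T) = (3674 + 462)*((-21607 + 13371) - 2136) = 4136*(-8236 - 2136) = 4136*(-10372) = -42898592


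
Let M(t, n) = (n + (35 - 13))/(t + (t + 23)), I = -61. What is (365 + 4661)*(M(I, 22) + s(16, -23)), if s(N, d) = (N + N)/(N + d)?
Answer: -226888/9 ≈ -25210.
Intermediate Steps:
s(N, d) = 2*N/(N + d) (s(N, d) = (2*N)/(N + d) = 2*N/(N + d))
M(t, n) = (22 + n)/(23 + 2*t) (M(t, n) = (n + 22)/(t + (23 + t)) = (22 + n)/(23 + 2*t))
(365 + 4661)*(M(I, 22) + s(16, -23)) = (365 + 4661)*((22 + 22)/(23 + 2*(-61)) + 2*16/(16 - 23)) = 5026*(44/(23 - 122) + 2*16/(-7)) = 5026*(44/(-99) + 2*16*(-⅐)) = 5026*(-1/99*44 - 32/7) = 5026*(-4/9 - 32/7) = 5026*(-316/63) = -226888/9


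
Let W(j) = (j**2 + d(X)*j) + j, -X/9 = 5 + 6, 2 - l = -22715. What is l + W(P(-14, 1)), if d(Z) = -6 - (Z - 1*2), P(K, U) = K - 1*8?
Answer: 21089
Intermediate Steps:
P(K, U) = -8 + K (P(K, U) = K - 8 = -8 + K)
l = 22717 (l = 2 - 1*(-22715) = 2 + 22715 = 22717)
X = -99 (X = -9*(5 + 6) = -9*11 = -99)
d(Z) = -4 - Z (d(Z) = -6 - (Z - 2) = -6 - (-2 + Z) = -6 + (2 - Z) = -4 - Z)
W(j) = j**2 + 96*j (W(j) = (j**2 + (-4 - 1*(-99))*j) + j = (j**2 + (-4 + 99)*j) + j = (j**2 + 95*j) + j = j**2 + 96*j)
l + W(P(-14, 1)) = 22717 + (-8 - 14)*(96 + (-8 - 14)) = 22717 - 22*(96 - 22) = 22717 - 22*74 = 22717 - 1628 = 21089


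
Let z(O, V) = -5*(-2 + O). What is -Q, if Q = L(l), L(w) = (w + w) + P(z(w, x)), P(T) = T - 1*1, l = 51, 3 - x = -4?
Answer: 144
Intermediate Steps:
x = 7 (x = 3 - 1*(-4) = 3 + 4 = 7)
z(O, V) = 10 - 5*O
P(T) = -1 + T (P(T) = T - 1 = -1 + T)
L(w) = 9 - 3*w (L(w) = (w + w) + (-1 + (10 - 5*w)) = 2*w + (9 - 5*w) = 9 - 3*w)
Q = -144 (Q = 9 - 3*51 = 9 - 153 = -144)
-Q = -1*(-144) = 144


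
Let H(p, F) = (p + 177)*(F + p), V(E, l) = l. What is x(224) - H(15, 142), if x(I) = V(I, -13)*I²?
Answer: -682432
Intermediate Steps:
H(p, F) = (177 + p)*(F + p)
x(I) = -13*I²
x(224) - H(15, 142) = -13*224² - (15² + 177*142 + 177*15 + 142*15) = -13*50176 - (225 + 25134 + 2655 + 2130) = -652288 - 1*30144 = -652288 - 30144 = -682432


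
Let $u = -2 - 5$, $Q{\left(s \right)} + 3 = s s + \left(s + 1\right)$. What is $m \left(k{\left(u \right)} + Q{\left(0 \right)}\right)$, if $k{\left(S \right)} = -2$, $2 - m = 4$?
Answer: $8$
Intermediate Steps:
$m = -2$ ($m = 2 - 4 = -2$)
$Q{\left(s \right)} = -2 + s + s^{2}$ ($Q{\left(s \right)} = -3 + \left(s s + \left(s + 1\right)\right) = -3 + \left(s^{2} + \left(1 + s\right)\right) = -3 + \left(1 + s + s^{2}\right) = -2 + s + s^{2}$)
$u = -7$
$m \left(k{\left(u \right)} + Q{\left(0 \right)}\right) = - 2 \left(-2 + \left(-2 + 0 + 0^{2}\right)\right) = - 2 \left(-2 + \left(-2 + 0 + 0\right)\right) = - 2 \left(-2 - 2\right) = \left(-2\right) \left(-4\right) = 8$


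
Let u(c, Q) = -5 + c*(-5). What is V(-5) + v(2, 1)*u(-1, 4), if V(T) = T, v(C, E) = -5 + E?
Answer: -5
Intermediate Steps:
u(c, Q) = -5 - 5*c
V(-5) + v(2, 1)*u(-1, 4) = -5 + (-5 + 1)*(-5 - 5*(-1)) = -5 - 4*(-5 + 5) = -5 - 4*0 = -5 + 0 = -5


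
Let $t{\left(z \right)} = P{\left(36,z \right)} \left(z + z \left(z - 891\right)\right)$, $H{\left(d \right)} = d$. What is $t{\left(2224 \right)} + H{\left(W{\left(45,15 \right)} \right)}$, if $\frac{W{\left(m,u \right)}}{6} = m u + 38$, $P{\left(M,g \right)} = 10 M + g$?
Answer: $7666256822$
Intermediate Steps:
$P{\left(M,g \right)} = g + 10 M$
$W{\left(m,u \right)} = 228 + 6 m u$ ($W{\left(m,u \right)} = 6 \left(m u + 38\right) = 6 \left(38 + m u\right) = 228 + 6 m u$)
$t{\left(z \right)} = \left(360 + z\right) \left(z + z \left(-891 + z\right)\right)$ ($t{\left(z \right)} = \left(z + 10 \cdot 36\right) \left(z + z \left(z - 891\right)\right) = \left(z + 360\right) \left(z + z \left(-891 + z\right)\right) = \left(360 + z\right) \left(z + z \left(-891 + z\right)\right)$)
$t{\left(2224 \right)} + H{\left(W{\left(45,15 \right)} \right)} = 2224 \left(-890 + 2224\right) \left(360 + 2224\right) + \left(228 + 6 \cdot 45 \cdot 15\right) = 2224 \cdot 1334 \cdot 2584 + \left(228 + 4050\right) = 7666252544 + 4278 = 7666256822$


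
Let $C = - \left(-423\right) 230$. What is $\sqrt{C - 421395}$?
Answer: $i \sqrt{324105} \approx 569.3 i$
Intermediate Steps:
$C = 97290$ ($C = \left(-1\right) \left(-97290\right) = 97290$)
$\sqrt{C - 421395} = \sqrt{97290 - 421395} = \sqrt{-324105} = i \sqrt{324105}$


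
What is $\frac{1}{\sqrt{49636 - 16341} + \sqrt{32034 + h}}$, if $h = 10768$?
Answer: $\frac{1}{\sqrt{33295} + \sqrt{42802}} \approx 0.0025683$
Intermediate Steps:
$\frac{1}{\sqrt{49636 - 16341} + \sqrt{32034 + h}} = \frac{1}{\sqrt{49636 - 16341} + \sqrt{32034 + 10768}} = \frac{1}{\sqrt{33295} + \sqrt{42802}}$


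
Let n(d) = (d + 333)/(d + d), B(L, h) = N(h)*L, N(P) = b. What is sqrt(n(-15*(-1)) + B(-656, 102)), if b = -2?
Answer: sqrt(33090)/5 ≈ 36.381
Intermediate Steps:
N(P) = -2
B(L, h) = -2*L
n(d) = (333 + d)/(2*d) (n(d) = (333 + d)/((2*d)) = (333 + d)*(1/(2*d)) = (333 + d)/(2*d))
sqrt(n(-15*(-1)) + B(-656, 102)) = sqrt((333 - 15*(-1))/(2*((-15*(-1)))) - 2*(-656)) = sqrt((1/2)*(333 + 15)/15 + 1312) = sqrt((1/2)*(1/15)*348 + 1312) = sqrt(58/5 + 1312) = sqrt(6618/5) = sqrt(33090)/5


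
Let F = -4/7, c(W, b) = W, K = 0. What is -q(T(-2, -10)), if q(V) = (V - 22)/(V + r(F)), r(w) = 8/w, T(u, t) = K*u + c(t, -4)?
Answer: -4/3 ≈ -1.3333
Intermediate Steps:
F = -4/7 (F = -4*⅐ = -4/7 ≈ -0.57143)
T(u, t) = t (T(u, t) = 0*u + t = 0 + t = t)
q(V) = (-22 + V)/(-14 + V) (q(V) = (V - 22)/(V + 8/(-4/7)) = (-22 + V)/(V + 8*(-7/4)) = (-22 + V)/(V - 14) = (-22 + V)/(-14 + V))
-q(T(-2, -10)) = -(-22 - 10)/(-14 - 10) = -(-32)/(-24) = -(-1)*(-32)/24 = -1*4/3 = -4/3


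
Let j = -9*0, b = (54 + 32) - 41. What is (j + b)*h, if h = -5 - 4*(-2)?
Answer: 135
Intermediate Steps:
b = 45 (b = 86 - 41 = 45)
h = 3 (h = -5 + 8 = 3)
j = 0
(j + b)*h = (0 + 45)*3 = 45*3 = 135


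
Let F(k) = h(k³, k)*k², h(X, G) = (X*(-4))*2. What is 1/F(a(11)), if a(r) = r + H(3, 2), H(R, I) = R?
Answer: -1/4302592 ≈ -2.3242e-7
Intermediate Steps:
h(X, G) = -8*X (h(X, G) = -4*X*2 = -8*X)
a(r) = 3 + r (a(r) = r + 3 = 3 + r)
F(k) = -8*k⁵ (F(k) = (-8*k³)*k² = -8*k⁵)
1/F(a(11)) = 1/(-8*(3 + 11)⁵) = 1/(-8*14⁵) = 1/(-8*537824) = 1/(-4302592) = -1/4302592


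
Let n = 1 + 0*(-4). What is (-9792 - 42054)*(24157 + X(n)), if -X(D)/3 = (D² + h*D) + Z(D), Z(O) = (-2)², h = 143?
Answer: -1229424198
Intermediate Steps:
n = 1 (n = 1 + 0 = 1)
Z(O) = 4
X(D) = -12 - 429*D - 3*D² (X(D) = -3*((D² + 143*D) + 4) = -3*(4 + D² + 143*D) = -12 - 429*D - 3*D²)
(-9792 - 42054)*(24157 + X(n)) = (-9792 - 42054)*(24157 + (-12 - 429*1 - 3*1²)) = -51846*(24157 + (-12 - 429 - 3*1)) = -51846*(24157 + (-12 - 429 - 3)) = -51846*(24157 - 444) = -51846*23713 = -1229424198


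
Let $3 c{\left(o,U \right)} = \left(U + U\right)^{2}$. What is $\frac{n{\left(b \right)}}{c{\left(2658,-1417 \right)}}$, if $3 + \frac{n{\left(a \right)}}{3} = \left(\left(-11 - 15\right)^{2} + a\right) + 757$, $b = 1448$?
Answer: $\frac{12951}{4015778} \approx 0.003225$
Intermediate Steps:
$c{\left(o,U \right)} = \frac{4 U^{2}}{3}$ ($c{\left(o,U \right)} = \frac{\left(U + U\right)^{2}}{3} = \frac{\left(2 U\right)^{2}}{3} = \frac{4 U^{2}}{3}$)
$n{\left(a \right)} = 4290 + 3 a$ ($n{\left(a \right)} = -9 + 3 \left(\left(\left(-11 - 15\right)^{2} + a\right) + 757\right) = -9 + 3 \left(\left(\left(-26\right)^{2} + a\right) + 757\right) = -9 + 3 \left(\left(676 + a\right) + 757\right) = -9 + 3 \left(1433 + a\right) = -9 + \left(4299 + 3 a\right) = 4290 + 3 a$)
$\frac{n{\left(b \right)}}{c{\left(2658,-1417 \right)}} = \frac{4290 + 3 \cdot 1448}{\frac{4}{3} \left(-1417\right)^{2}} = \frac{4290 + 4344}{\frac{4}{3} \cdot 2007889} = \frac{8634}{\frac{8031556}{3}} = 8634 \cdot \frac{3}{8031556} = \frac{12951}{4015778}$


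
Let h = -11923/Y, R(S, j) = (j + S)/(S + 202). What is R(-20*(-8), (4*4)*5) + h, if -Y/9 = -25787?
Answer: 25691897/42007023 ≈ 0.61161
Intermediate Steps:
Y = 232083 (Y = -9*(-25787) = 232083)
R(S, j) = (S + j)/(202 + S)
h = -11923/232083 ≈ -0.051374
R(-20*(-8), (4*4)*5) + h = (-20*(-8) + (4*4)*5)/(202 - 20*(-8)) - 11923/232083 = (160 + 16*5)/(202 + 160) - 11923/232083 = (160 + 80)/362 - 11923/232083 = (1/362)*240 - 11923/232083 = 120/181 - 11923/232083 = 25691897/42007023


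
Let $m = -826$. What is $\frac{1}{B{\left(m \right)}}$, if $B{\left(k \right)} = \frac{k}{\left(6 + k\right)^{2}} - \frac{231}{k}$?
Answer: $\frac{19835800}{5522933} \approx 3.5915$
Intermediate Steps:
$B{\left(k \right)} = - \frac{231}{k} + \frac{k}{\left(6 + k\right)^{2}}$ ($B{\left(k \right)} = \frac{k}{\left(6 + k\right)^{2}} - \frac{231}{k} = - \frac{231}{k} + \frac{k}{\left(6 + k\right)^{2}}$)
$\frac{1}{B{\left(m \right)}} = \frac{1}{- \frac{231}{-826} - \frac{826}{\left(6 - 826\right)^{2}}} = \frac{1}{\left(-231\right) \left(- \frac{1}{826}\right) - \frac{826}{672400}} = \frac{1}{\frac{33}{118} - \frac{413}{336200}} = \frac{1}{\frac{5522933}{19835800}} = \frac{19835800}{5522933}$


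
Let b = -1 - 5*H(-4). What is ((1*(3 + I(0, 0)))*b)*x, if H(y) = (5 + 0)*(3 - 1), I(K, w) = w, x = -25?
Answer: 3825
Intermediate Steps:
H(y) = 10 (H(y) = 5*2 = 10)
b = -51 (b = -1 - 5*10 = -1 - 50 = -51)
((1*(3 + I(0, 0)))*b)*x = ((1*(3 + 0))*(-51))*(-25) = ((1*3)*(-51))*(-25) = (3*(-51))*(-25) = -153*(-25) = 3825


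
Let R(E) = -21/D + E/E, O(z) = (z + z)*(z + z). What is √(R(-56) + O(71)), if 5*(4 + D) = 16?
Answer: √80765/2 ≈ 142.10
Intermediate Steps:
D = -⅘ (D = -4 + (⅕)*16 = -4 + 16/5 = -⅘ ≈ -0.80000)
O(z) = 4*z² (O(z) = (2*z)*(2*z) = 4*z²)
R(E) = 109/4 (R(E) = -21/(-⅘) + E/E = -21*(-5/4) + 1 = 105/4 + 1 = 109/4)
√(R(-56) + O(71)) = √(109/4 + 4*71²) = √(109/4 + 4*5041) = √(109/4 + 20164) = √(80765/4) = √80765/2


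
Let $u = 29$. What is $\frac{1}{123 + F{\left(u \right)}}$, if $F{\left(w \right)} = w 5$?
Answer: $\frac{1}{268} \approx 0.0037313$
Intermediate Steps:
$F{\left(w \right)} = 5 w$
$\frac{1}{123 + F{\left(u \right)}} = \frac{1}{123 + 5 \cdot 29} = \frac{1}{123 + 145} = \frac{1}{268}$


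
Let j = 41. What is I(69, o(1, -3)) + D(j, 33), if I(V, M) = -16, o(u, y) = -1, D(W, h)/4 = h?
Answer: 116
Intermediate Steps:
D(W, h) = 4*h
I(69, o(1, -3)) + D(j, 33) = -16 + 4*33 = -16 + 132 = 116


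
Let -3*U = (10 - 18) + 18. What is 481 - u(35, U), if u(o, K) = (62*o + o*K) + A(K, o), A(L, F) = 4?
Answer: -4729/3 ≈ -1576.3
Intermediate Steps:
U = -10/3 (U = -((10 - 18) + 18)/3 = -(-8 + 18)/3 = -⅓*10 = -10/3 ≈ -3.3333)
u(o, K) = 4 + 62*o + K*o (u(o, K) = (62*o + o*K) + 4 = (62*o + K*o) + 4 = 4 + 62*o + K*o)
481 - u(35, U) = 481 - (4 + 62*35 - 10/3*35) = 481 - (4 + 2170 - 350/3) = 481 - 1*6172/3 = 481 - 6172/3 = -4729/3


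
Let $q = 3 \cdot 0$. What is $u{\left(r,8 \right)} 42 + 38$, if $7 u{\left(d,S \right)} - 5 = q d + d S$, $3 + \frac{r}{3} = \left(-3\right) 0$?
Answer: $-364$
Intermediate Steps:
$q = 0$
$r = -9$ ($r = -9 + 3 \left(\left(-3\right) 0\right) = -9 + 3 \cdot 0 = -9 + 0 = -9$)
$u{\left(d,S \right)} = \frac{5}{7} + \frac{S d}{7}$ ($u{\left(d,S \right)} = \frac{5}{7} + \frac{0 d + d S}{7} = \frac{5}{7} + \frac{0 + S d}{7} = \frac{5}{7} + \frac{S d}{7}$)
$u{\left(r,8 \right)} 42 + 38 = \left(\frac{5}{7} + \frac{1}{7} \cdot 8 \left(-9\right)\right) 42 + 38 = \left(\frac{5}{7} - \frac{72}{7}\right) 42 + 38 = \left(- \frac{67}{7}\right) 42 + 38 = -402 + 38 = -364$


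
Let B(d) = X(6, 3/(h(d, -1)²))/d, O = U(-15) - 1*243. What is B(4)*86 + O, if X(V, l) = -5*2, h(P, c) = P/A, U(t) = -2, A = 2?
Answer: -460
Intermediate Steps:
h(P, c) = P/2
O = -245 (O = -2 - 1*243 = -2 - 243 = -245)
X(V, l) = -10
B(d) = -10/d
B(4)*86 + O = -10/4*86 - 245 = -10*¼*86 - 245 = -5/2*86 - 245 = -215 - 245 = -460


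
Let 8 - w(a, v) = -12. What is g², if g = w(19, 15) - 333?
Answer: 97969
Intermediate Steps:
w(a, v) = 20 (w(a, v) = 8 - 1*(-12) = 8 + 12 = 20)
g = -313 (g = 20 - 333 = -313)
g² = (-313)² = 97969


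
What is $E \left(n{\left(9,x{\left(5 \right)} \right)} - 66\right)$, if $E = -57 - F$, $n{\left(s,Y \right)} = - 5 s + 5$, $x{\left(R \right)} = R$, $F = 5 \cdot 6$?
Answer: $9222$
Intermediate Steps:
$F = 30$
$n{\left(s,Y \right)} = 5 - 5 s$
$E = -87$ ($E = -57 - 30 = -87$)
$E \left(n{\left(9,x{\left(5 \right)} \right)} - 66\right) = - 87 \left(\left(5 - 45\right) - 66\right) = - 87 \left(\left(5 - 45\right) + \left(-67 + 1\right)\right) = - 87 \left(-40 - 66\right) = \left(-87\right) \left(-106\right) = 9222$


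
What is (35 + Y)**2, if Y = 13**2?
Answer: 41616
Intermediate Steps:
Y = 169
(35 + Y)**2 = (35 + 169)**2 = 204**2 = 41616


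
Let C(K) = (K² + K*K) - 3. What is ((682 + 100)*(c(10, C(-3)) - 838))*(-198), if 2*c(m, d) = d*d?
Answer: 112333518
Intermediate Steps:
C(K) = -3 + 2*K² (C(K) = (K² + K²) - 3 = 2*K² - 3 = -3 + 2*K²)
c(m, d) = d²/2 (c(m, d) = (d*d)/2 = d²/2)
((682 + 100)*(c(10, C(-3)) - 838))*(-198) = ((682 + 100)*((-3 + 2*(-3)²)²/2 - 838))*(-198) = (782*((-3 + 2*9)²/2 - 838))*(-198) = (782*((-3 + 18)²/2 - 838))*(-198) = (782*((½)*15² - 838))*(-198) = (782*((½)*225 - 838))*(-198) = (782*(225/2 - 838))*(-198) = (782*(-1451/2))*(-198) = -567341*(-198) = 112333518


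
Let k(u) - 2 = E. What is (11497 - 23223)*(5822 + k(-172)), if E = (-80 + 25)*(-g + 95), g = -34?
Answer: 14903746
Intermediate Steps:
E = -7095 (E = (-80 + 25)*(-1*(-34) + 95) = -55*(34 + 95) = -55*129 = -7095)
k(u) = -7093 (k(u) = 2 - 7095 = -7093)
(11497 - 23223)*(5822 + k(-172)) = (11497 - 23223)*(5822 - 7093) = -11726*(-1271) = 14903746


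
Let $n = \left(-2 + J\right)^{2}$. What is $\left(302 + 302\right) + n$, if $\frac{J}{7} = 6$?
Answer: $2204$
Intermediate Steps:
$J = 42$ ($J = 7 \cdot 6 = 42$)
$n = 1600$ ($n = \left(-2 + 42\right)^{2} = 40^{2} = 1600$)
$\left(302 + 302\right) + n = \left(302 + 302\right) + 1600 = 604 + 1600 = 2204$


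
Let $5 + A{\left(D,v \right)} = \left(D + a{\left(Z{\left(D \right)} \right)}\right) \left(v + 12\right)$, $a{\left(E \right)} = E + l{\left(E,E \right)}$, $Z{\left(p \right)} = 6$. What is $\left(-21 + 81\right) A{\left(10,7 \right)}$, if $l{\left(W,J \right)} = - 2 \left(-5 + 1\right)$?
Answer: $27060$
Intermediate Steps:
$l{\left(W,J \right)} = 8$ ($l{\left(W,J \right)} = \left(-2\right) \left(-4\right) = 8$)
$a{\left(E \right)} = 8 + E$ ($a{\left(E \right)} = E + 8 = 8 + E$)
$A{\left(D,v \right)} = -5 + \left(12 + v\right) \left(14 + D\right)$ ($A{\left(D,v \right)} = -5 + \left(D + \left(8 + 6\right)\right) \left(v + 12\right) = -5 + \left(D + 14\right) \left(12 + v\right) = -5 + \left(14 + D\right) \left(12 + v\right) = -5 + \left(12 + v\right) \left(14 + D\right)$)
$\left(-21 + 81\right) A{\left(10,7 \right)} = \left(-21 + 81\right) \left(163 + 12 \cdot 10 + 14 \cdot 7 + 10 \cdot 7\right) = 60 \left(163 + 120 + 98 + 70\right) = 60 \cdot 451 = 27060$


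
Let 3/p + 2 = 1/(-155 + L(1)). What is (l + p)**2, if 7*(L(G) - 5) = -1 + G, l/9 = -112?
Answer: 92329684164/90601 ≈ 1.0191e+6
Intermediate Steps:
l = -1008 (l = 9*(-112) = -1008)
L(G) = 34/7 + G/7 (L(G) = 5 + (-1 + G)/7 = 5 + (-1/7 + G/7) = 34/7 + G/7)
p = -450/301 (p = 3/(-2 + 1/(-155 + (34/7 + (1/7)*1))) = 3/(-2 + 1/(-155 + (34/7 + 1/7))) = 3/(-2 + 1/(-155 + 5)) = 3/(-2 + 1/(-150)) = 3/(-2 - 1/150) = 3/(-301/150) = 3*(-150/301) = -450/301 ≈ -1.4950)
(l + p)**2 = (-1008 - 450/301)**2 = (-303858/301)**2 = 92329684164/90601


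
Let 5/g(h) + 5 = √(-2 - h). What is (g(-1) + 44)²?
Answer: 313034/169 - 5595*I/338 ≈ 1852.3 - 16.553*I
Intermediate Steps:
g(h) = 5/(-5 + √(-2 - h))
(g(-1) + 44)² = (5/(-5 + √(-2 - 1*(-1))) + 44)² = (5/(-5 + √(-2 + 1)) + 44)² = (5/(-5 + √(-1)) + 44)² = (5/(-5 + I) + 44)² = (5*((-5 - I)/26) + 44)² = (5*(-5 - I)/26 + 44)² = (44 + 5*(-5 - I)/26)²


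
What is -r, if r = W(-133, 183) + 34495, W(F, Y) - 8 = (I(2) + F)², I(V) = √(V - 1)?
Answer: -51927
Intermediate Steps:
I(V) = √(-1 + V)
W(F, Y) = 8 + (1 + F)² (W(F, Y) = 8 + (√(-1 + 2) + F)² = 8 + (√1 + F)² = 8 + (1 + F)²)
r = 51927 (r = (8 + (1 - 133)²) + 34495 = (8 + (-132)²) + 34495 = (8 + 17424) + 34495 = 17432 + 34495 = 51927)
-r = -1*51927 = -51927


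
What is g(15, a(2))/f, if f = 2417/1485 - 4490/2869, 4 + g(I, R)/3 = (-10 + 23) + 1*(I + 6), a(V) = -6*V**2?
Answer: 383441850/266723 ≈ 1437.6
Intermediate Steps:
g(I, R) = 45 + 3*I (g(I, R) = -12 + 3*((-10 + 23) + 1*(I + 6)) = -12 + 3*(13 + 1*(6 + I)) = -12 + 3*(13 + (6 + I)) = -12 + 3*(19 + I) = -12 + (57 + 3*I) = 45 + 3*I)
f = 266723/4260465 (f = 2417*(1/1485) - 4490*1/2869 = 2417/1485 - 4490/2869 = 266723/4260465 ≈ 0.062604)
g(15, a(2))/f = (45 + 3*15)/(266723/4260465) = (45 + 45)*(4260465/266723) = 90*(4260465/266723) = 383441850/266723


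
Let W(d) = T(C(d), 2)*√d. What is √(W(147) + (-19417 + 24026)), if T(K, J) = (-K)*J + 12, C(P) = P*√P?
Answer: √(-38609 + 84*√3) ≈ 196.12*I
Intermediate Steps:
C(P) = P^(3/2)
T(K, J) = 12 - J*K (T(K, J) = -J*K + 12 = 12 - J*K)
W(d) = √d*(12 - 2*d^(3/2)) (W(d) = (12 - 1*2*d^(3/2))*√d = (12 - 2*d^(3/2))*√d = √d*(12 - 2*d^(3/2)))
√(W(147) + (-19417 + 24026)) = √((-2*147² + 12*√147) + (-19417 + 24026)) = √((-2*21609 + 12*(7*√3)) + 4609) = √((-43218 + 84*√3) + 4609) = √(-38609 + 84*√3)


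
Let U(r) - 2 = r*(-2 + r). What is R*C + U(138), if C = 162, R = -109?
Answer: 1112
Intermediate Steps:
U(r) = 2 + r*(-2 + r)
R*C + U(138) = -109*162 + (2 + 138**2 - 2*138) = -17658 + (2 + 19044 - 276) = -17658 + 18770 = 1112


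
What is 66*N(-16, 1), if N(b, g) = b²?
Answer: 16896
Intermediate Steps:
66*N(-16, 1) = 66*(-16)² = 66*256 = 16896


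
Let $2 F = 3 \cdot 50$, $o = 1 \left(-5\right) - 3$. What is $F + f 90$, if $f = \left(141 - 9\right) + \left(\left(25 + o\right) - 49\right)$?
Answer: $9075$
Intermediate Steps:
$o = -8$ ($o = -5 - 3 = -8$)
$f = 100$ ($f = \left(141 - 9\right) + \left(\left(25 - 8\right) - 49\right) = 132 + \left(17 - 49\right) = 132 - 32 = 100$)
$F = 75$ ($F = \frac{3 \cdot 50}{2} = \frac{1}{2} \cdot 150 = 75$)
$F + f 90 = 75 + 100 \cdot 90 = 75 + 9000 = 9075$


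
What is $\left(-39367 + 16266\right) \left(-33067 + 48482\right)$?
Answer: $-356101915$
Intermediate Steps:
$\left(-39367 + 16266\right) \left(-33067 + 48482\right) = \left(-23101\right) 15415 = -356101915$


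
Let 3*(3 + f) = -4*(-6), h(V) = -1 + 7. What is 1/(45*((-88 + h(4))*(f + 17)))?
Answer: -1/81180 ≈ -1.2318e-5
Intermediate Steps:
h(V) = 6
f = 5 (f = -3 + (-4*(-6))/3 = -3 + (⅓)*24 = -3 + 8 = 5)
1/(45*((-88 + h(4))*(f + 17))) = 1/(45*((-88 + 6)*(5 + 17))) = 1/(45*(-82*22)) = 1/(45*(-1804)) = 1/(-81180) = -1/81180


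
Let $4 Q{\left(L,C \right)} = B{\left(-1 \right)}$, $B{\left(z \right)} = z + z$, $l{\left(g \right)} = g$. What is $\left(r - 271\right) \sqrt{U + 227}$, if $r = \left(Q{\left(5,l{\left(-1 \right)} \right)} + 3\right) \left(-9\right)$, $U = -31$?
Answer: $-4109$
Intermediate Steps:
$B{\left(z \right)} = 2 z$
$Q{\left(L,C \right)} = - \frac{1}{2}$ ($Q{\left(L,C \right)} = \frac{2 \left(-1\right)}{4} = \frac{1}{4} \left(-2\right) = - \frac{1}{2}$)
$r = - \frac{45}{2}$ ($r = \left(- \frac{1}{2} + 3\right) \left(-9\right) = \frac{5}{2} \left(-9\right) = - \frac{45}{2} \approx -22.5$)
$\left(r - 271\right) \sqrt{U + 227} = \left(- \frac{45}{2} - 271\right) \sqrt{-31 + 227} = - \frac{587 \sqrt{196}}{2} = \left(- \frac{587}{2}\right) 14 = -4109$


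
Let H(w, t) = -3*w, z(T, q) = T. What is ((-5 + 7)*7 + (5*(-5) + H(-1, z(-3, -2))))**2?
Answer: 64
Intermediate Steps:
((-5 + 7)*7 + (5*(-5) + H(-1, z(-3, -2))))**2 = ((-5 + 7)*7 + (5*(-5) - 3*(-1)))**2 = (2*7 + (-25 + 3))**2 = (14 - 22)**2 = (-8)**2 = 64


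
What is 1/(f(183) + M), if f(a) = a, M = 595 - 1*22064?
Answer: -1/21286 ≈ -4.6979e-5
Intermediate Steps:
M = -21469 (M = 595 - 22064 = -21469)
1/(f(183) + M) = 1/(183 - 21469) = 1/(-21286) = -1/21286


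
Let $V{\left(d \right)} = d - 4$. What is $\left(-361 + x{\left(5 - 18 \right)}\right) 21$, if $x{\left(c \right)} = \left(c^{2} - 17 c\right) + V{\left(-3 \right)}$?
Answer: $462$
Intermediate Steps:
$V{\left(d \right)} = -4 + d$ ($V{\left(d \right)} = d - 4 = -4 + d$)
$x{\left(c \right)} = -7 + c^{2} - 17 c$ ($x{\left(c \right)} = \left(c^{2} - 17 c\right) - 7 = -7 + c^{2} - 17 c$)
$\left(-361 + x{\left(5 - 18 \right)}\right) 21 = \left(-361 - \left(7 - \left(5 - 18\right)^{2} + 17 \left(5 - 18\right)\right)\right) 21 = \left(-361 - \left(-214 - 169\right)\right) 21 = \left(-361 + \left(-7 + 169 + 221\right)\right) 21 = \left(-361 + 383\right) 21 = 22 \cdot 21 = 462$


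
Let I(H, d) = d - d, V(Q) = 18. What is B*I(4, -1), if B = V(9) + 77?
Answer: 0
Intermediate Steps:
I(H, d) = 0
B = 95 (B = 18 + 77 = 95)
B*I(4, -1) = 95*0 = 0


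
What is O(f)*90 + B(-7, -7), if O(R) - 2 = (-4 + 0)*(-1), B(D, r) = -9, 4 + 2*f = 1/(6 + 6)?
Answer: 531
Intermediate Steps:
f = -47/24 (f = -2 + 1/(2*(6 + 6)) = -2 + (½)/12 = -2 + (½)*(1/12) = -2 + 1/24 = -47/24 ≈ -1.9583)
O(R) = 6 (O(R) = 2 + (-4 + 0)*(-1) = 2 - 4*(-1) = 2 + 4 = 6)
O(f)*90 + B(-7, -7) = 6*90 - 9 = 540 - 9 = 531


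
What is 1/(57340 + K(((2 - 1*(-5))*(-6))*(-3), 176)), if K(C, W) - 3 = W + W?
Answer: 1/57695 ≈ 1.7333e-5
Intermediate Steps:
K(C, W) = 3 + 2*W (K(C, W) = 3 + (W + W) = 3 + 2*W)
1/(57340 + K(((2 - 1*(-5))*(-6))*(-3), 176)) = 1/(57340 + (3 + 2*176)) = 1/(57340 + (3 + 352)) = 1/(57340 + 355) = 1/57695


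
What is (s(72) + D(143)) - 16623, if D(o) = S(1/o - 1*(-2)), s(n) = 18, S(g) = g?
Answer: -2374228/143 ≈ -16603.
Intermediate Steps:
D(o) = 2 + 1/o (D(o) = 1/o - 1*(-2) = 1/o + 2 = 2 + 1/o)
(s(72) + D(143)) - 16623 = (18 + (2 + 1/143)) - 16623 = (18 + 287/143) - 16623 = 2861/143 - 16623 = -2374228/143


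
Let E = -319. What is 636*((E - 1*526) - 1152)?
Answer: -1270092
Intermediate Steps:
636*((E - 1*526) - 1152) = 636*((-319 - 1*526) - 1152) = 636*((-319 - 526) - 1152) = 636*(-845 - 1152) = 636*(-1997) = -1270092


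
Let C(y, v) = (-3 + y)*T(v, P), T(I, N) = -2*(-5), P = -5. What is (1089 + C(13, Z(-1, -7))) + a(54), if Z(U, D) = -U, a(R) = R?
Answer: 1243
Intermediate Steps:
T(I, N) = 10
C(y, v) = -30 + 10*y (C(y, v) = (-3 + y)*10 = -30 + 10*y)
(1089 + C(13, Z(-1, -7))) + a(54) = (1089 + (-30 + 10*13)) + 54 = (1089 + (-30 + 130)) + 54 = (1089 + 100) + 54 = 1189 + 54 = 1243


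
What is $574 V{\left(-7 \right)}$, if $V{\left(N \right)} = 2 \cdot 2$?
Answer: $2296$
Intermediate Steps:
$V{\left(N \right)} = 4$
$574 V{\left(-7 \right)} = 574 \cdot 4 = 2296$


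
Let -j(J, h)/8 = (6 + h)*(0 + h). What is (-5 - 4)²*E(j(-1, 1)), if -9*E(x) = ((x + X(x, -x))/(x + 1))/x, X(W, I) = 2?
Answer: 243/1540 ≈ 0.15779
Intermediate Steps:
j(J, h) = -8*h*(6 + h) (j(J, h) = -8*(6 + h)*(0 + h) = -8*(6 + h)*h = -8*h*(6 + h))
E(x) = -(2 + x)/(9*x*(1 + x)) (E(x) = -(x + 2)/(x + 1)/(9*x) = -(2 + x)/(1 + x)/(9*x) = -(2 + x)/(9*x*(1 + x)))
(-5 - 4)²*E(j(-1, 1)) = (-5 - 4)²*((-2 - (-8)*(6 + 1))/(9*((-8*1*(6 + 1)))*(1 - 8*1*(6 + 1)))) = (-9)²*((-2 - (-8)*7)/(9*((-8*1*7))*(1 - 8*1*7))) = 81*((⅑)*(-2 - 1*(-56))/(-56*(1 - 56))) = 81*((⅑)*(-1/56)*(-2 + 56)/(-55)) = 81*((⅑)*(-1/56)*(-1/55)*54) = 81*(3/1540) = 243/1540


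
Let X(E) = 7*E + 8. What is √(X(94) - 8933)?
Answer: I*√8267 ≈ 90.923*I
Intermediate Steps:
X(E) = 8 + 7*E
√(X(94) - 8933) = √((8 + 7*94) - 8933) = √((8 + 658) - 8933) = √(666 - 8933) = √(-8267) = I*√8267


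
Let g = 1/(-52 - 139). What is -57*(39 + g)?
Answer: -424536/191 ≈ -2222.7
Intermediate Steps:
g = -1/191 (g = 1/(-191) = -1/191 ≈ -0.0052356)
-57*(39 + g) = -57*(39 - 1/191) = -57*7448/191 = -424536/191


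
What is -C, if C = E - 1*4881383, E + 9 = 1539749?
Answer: 3341643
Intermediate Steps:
E = 1539740 (E = -9 + 1539749 = 1539740)
C = -3341643 (C = 1539740 - 1*4881383 = 1539740 - 4881383 = -3341643)
-C = -1*(-3341643) = 3341643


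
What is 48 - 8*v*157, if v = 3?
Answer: -3720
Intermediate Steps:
48 - 8*v*157 = 48 - 8*3*157 = 48 - 24*157 = 48 - 3768 = -3720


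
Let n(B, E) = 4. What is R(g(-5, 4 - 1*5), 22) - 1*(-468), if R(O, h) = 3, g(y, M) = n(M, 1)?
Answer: 471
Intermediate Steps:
g(y, M) = 4
R(g(-5, 4 - 1*5), 22) - 1*(-468) = 3 - 1*(-468) = 3 + 468 = 471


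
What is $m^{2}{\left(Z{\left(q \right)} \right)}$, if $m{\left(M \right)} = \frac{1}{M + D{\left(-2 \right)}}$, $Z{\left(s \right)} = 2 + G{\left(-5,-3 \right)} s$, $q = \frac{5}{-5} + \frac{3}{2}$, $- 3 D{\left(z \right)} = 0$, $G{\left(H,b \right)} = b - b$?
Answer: $\frac{1}{4} \approx 0.25$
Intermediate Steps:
$G{\left(H,b \right)} = 0$
$D{\left(z \right)} = 0$ ($D{\left(z \right)} = \left(- \frac{1}{3}\right) 0 = 0$)
$q = \frac{1}{2}$ ($q = 5 \left(- \frac{1}{5}\right) + 3 \cdot \frac{1}{2} = -1 + \frac{3}{2} = \frac{1}{2} \approx 0.5$)
$Z{\left(s \right)} = 2$ ($Z{\left(s \right)} = 2 + 0 s = 2 + 0 = 2$)
$m{\left(M \right)} = \frac{1}{M}$ ($m{\left(M \right)} = \frac{1}{M + 0} = \frac{1}{M}$)
$m^{2}{\left(Z{\left(q \right)} \right)} = \left(\frac{1}{2}\right)^{2} = \frac{1}{4}$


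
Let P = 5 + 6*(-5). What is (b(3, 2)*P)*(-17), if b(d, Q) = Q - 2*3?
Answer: -1700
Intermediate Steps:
P = -25 (P = 5 - 30 = -25)
b(d, Q) = -6 + Q (b(d, Q) = Q - 6 = -6 + Q)
(b(3, 2)*P)*(-17) = ((-6 + 2)*(-25))*(-17) = -4*(-25)*(-17) = 100*(-17) = -1700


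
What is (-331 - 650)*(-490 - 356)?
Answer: 829926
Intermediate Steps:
(-331 - 650)*(-490 - 356) = -981*(-846) = 829926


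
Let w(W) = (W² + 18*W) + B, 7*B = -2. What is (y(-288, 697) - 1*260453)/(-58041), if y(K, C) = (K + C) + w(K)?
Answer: 425330/135429 ≈ 3.1406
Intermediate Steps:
B = -2/7 (B = (⅐)*(-2) = -2/7 ≈ -0.28571)
w(W) = -2/7 + W² + 18*W (w(W) = (W² + 18*W) - 2/7 = -2/7 + W² + 18*W)
y(K, C) = -2/7 + C + K² + 19*K (y(K, C) = (K + C) + (-2/7 + K² + 18*K) = (C + K) + (-2/7 + K² + 18*K) = -2/7 + C + K² + 19*K)
(y(-288, 697) - 1*260453)/(-58041) = ((-2/7 + 697 + (-288)² + 19*(-288)) - 1*260453)/(-58041) = ((-2/7 + 697 + 82944 - 5472) - 260453)*(-1/58041) = (547181/7 - 260453)*(-1/58041) = -1275990/7*(-1/58041) = 425330/135429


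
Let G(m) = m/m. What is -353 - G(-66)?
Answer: -354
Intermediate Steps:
G(m) = 1
-353 - G(-66) = -353 - 1*1 = -353 - 1 = -354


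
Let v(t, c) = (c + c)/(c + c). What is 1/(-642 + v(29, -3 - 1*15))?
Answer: -1/641 ≈ -0.0015601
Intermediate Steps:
v(t, c) = 1 (v(t, c) = (2*c)/((2*c)) = (2*c)*(1/(2*c)) = 1)
1/(-642 + v(29, -3 - 1*15)) = 1/(-642 + 1) = 1/(-641) = -1/641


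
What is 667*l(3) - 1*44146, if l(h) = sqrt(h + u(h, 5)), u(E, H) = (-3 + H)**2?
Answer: -44146 + 667*sqrt(7) ≈ -42381.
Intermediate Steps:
l(h) = sqrt(4 + h) (l(h) = sqrt(h + (-3 + 5)**2) = sqrt(h + 2**2) = sqrt(h + 4) = sqrt(4 + h))
667*l(3) - 1*44146 = 667*sqrt(4 + 3) - 1*44146 = 667*sqrt(7) - 44146 = -44146 + 667*sqrt(7)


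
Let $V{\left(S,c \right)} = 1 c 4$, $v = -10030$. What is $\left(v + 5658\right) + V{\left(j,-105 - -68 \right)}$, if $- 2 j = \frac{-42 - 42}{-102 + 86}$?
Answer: $-4520$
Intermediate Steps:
$j = - \frac{21}{8}$ ($j = - \frac{\left(-42 - 42\right) \frac{1}{-102 + 86}}{2} = - \frac{\left(-84\right) \frac{1}{-16}}{2} = - \frac{\left(-84\right) \left(- \frac{1}{16}\right)}{2} = \left(- \frac{1}{2}\right) \frac{21}{4} = - \frac{21}{8} \approx -2.625$)
$V{\left(S,c \right)} = 4 c$ ($V{\left(S,c \right)} = c 4 = 4 c$)
$\left(v + 5658\right) + V{\left(j,-105 - -68 \right)} = \left(-10030 + 5658\right) + 4 \left(-105 - -68\right) = -4372 + 4 \left(-105 + 68\right) = -4372 + 4 \left(-37\right) = -4372 - 148 = -4520$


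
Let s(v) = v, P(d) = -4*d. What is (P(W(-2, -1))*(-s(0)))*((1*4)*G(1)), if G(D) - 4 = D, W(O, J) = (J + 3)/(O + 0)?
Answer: 0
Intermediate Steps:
W(O, J) = (3 + J)/O
G(D) = 4 + D
(P(W(-2, -1))*(-s(0)))*((1*4)*G(1)) = ((-4*(3 - 1)/(-2))*(-1*0))*((1*4)*(4 + 1)) = (-(-2)*2*0)*(4*5) = (-4*(-1)*0)*20 = (4*0)*20 = 0*20 = 0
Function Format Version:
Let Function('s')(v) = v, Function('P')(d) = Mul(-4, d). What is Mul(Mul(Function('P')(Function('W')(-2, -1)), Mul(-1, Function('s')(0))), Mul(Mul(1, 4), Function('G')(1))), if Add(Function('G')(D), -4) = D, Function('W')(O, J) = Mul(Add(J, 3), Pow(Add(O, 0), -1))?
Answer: 0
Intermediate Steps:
Function('W')(O, J) = Mul(Pow(O, -1), Add(3, J)) (Function('W')(O, J) = Mul(Add(3, J), Pow(O, -1)) = Mul(Pow(O, -1), Add(3, J)))
Function('G')(D) = Add(4, D)
Mul(Mul(Function('P')(Function('W')(-2, -1)), Mul(-1, Function('s')(0))), Mul(Mul(1, 4), Function('G')(1))) = Mul(Mul(Mul(-4, Mul(Pow(-2, -1), Add(3, -1))), Mul(-1, 0)), Mul(Mul(1, 4), Add(4, 1))) = Mul(Mul(Mul(-4, Mul(Rational(-1, 2), 2)), 0), Mul(4, 5)) = Mul(Mul(Mul(-4, -1), 0), 20) = Mul(Mul(4, 0), 20) = Mul(0, 20) = 0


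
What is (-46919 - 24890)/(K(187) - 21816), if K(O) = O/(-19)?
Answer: 1364371/414691 ≈ 3.2901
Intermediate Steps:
K(O) = -O/19 (K(O) = O*(-1/19) = -O/19)
(-46919 - 24890)/(K(187) - 21816) = (-46919 - 24890)/(-1/19*187 - 21816) = -71809/(-187/19 - 21816) = -71809/(-414691/19) = -71809*(-19/414691) = 1364371/414691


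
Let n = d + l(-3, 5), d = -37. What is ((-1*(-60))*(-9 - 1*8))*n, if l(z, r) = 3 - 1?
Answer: 35700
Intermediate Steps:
l(z, r) = 2
n = -35 (n = -37 + 2 = -35)
((-1*(-60))*(-9 - 1*8))*n = ((-1*(-60))*(-9 - 1*8))*(-35) = (60*(-9 - 8))*(-35) = (60*(-17))*(-35) = -1020*(-35) = 35700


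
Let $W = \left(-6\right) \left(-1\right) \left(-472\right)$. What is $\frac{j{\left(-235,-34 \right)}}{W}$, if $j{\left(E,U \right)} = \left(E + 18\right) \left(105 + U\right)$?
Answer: $\frac{15407}{2832} \approx 5.4403$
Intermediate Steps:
$W = -2832$ ($W = 6 \left(-472\right) = -2832$)
$j{\left(E,U \right)} = \left(18 + E\right) \left(105 + U\right)$
$\frac{j{\left(-235,-34 \right)}}{W} = \frac{1890 + 18 \left(-34\right) + 105 \left(-235\right) - -7990}{-2832} = \left(1890 - 612 - 24675 + 7990\right) \left(- \frac{1}{2832}\right) = \left(-15407\right) \left(- \frac{1}{2832}\right) = \frac{15407}{2832}$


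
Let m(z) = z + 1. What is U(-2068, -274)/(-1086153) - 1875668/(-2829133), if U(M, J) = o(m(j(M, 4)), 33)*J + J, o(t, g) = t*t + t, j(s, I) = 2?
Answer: 2047339796950/3072871295349 ≈ 0.66626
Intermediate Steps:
m(z) = 1 + z
o(t, g) = t + t² (o(t, g) = t² + t = t + t²)
U(M, J) = 13*J (U(M, J) = ((1 + 2)*(1 + (1 + 2)))*J + J = (3*(1 + 3))*J + J = (3*4)*J + J = 12*J + J = 13*J)
U(-2068, -274)/(-1086153) - 1875668/(-2829133) = (13*(-274))/(-1086153) - 1875668/(-2829133) = -3562*(-1/1086153) - 1875668*(-1/2829133) = 3562/1086153 + 1875668/2829133 = 2047339796950/3072871295349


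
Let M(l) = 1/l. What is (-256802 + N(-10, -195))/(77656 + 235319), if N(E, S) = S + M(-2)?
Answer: -102799/125190 ≈ -0.82114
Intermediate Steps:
N(E, S) = -½ + S (N(E, S) = S + 1/(-2) = S - ½ = -½ + S)
(-256802 + N(-10, -195))/(77656 + 235319) = (-256802 + (-½ - 195))/(77656 + 235319) = (-256802 - 391/2)/312975 = -513995/2*1/312975 = -102799/125190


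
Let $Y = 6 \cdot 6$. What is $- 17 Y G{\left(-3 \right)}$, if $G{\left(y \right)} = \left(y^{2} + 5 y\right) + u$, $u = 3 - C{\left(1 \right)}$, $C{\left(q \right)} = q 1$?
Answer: $2448$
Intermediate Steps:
$C{\left(q \right)} = q$
$u = 2$ ($u = 3 - 1 = 2$)
$G{\left(y \right)} = 2 + y^{2} + 5 y$ ($G{\left(y \right)} = \left(y^{2} + 5 y\right) + 2 = 2 + y^{2} + 5 y$)
$Y = 36$
$- 17 Y G{\left(-3 \right)} = \left(-17\right) 36 \left(2 + \left(-3\right)^{2} + 5 \left(-3\right)\right) = - 612 \left(2 + 9 - 15\right) = \left(-612\right) \left(-4\right) = 2448$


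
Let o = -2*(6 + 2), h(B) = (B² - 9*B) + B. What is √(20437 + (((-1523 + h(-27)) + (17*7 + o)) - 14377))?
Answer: √5585 ≈ 74.733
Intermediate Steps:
h(B) = B² - 8*B
o = -16 (o = -2*8 = -16)
√(20437 + (((-1523 + h(-27)) + (17*7 + o)) - 14377)) = √(20437 + (((-1523 - 27*(-8 - 27)) + (17*7 - 16)) - 14377)) = √(20437 + (((-1523 - 27*(-35)) + (119 - 16)) - 14377)) = √(20437 + (((-1523 + 945) + 103) - 14377)) = √(20437 + ((-578 + 103) - 14377)) = √(20437 + (-475 - 14377)) = √(20437 - 14852) = √5585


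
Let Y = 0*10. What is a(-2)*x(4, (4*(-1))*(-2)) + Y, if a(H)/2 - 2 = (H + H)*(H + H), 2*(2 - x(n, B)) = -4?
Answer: 144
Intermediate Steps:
x(n, B) = 4 (x(n, B) = 2 - ½*(-4) = 2 + 2 = 4)
a(H) = 4 + 8*H² (a(H) = 4 + 2*((H + H)*(H + H)) = 4 + 2*((2*H)*(2*H)) = 4 + 2*(4*H²) = 4 + 8*H²)
Y = 0
a(-2)*x(4, (4*(-1))*(-2)) + Y = (4 + 8*(-2)²)*4 + 0 = (4 + 8*4)*4 + 0 = (4 + 32)*4 + 0 = 36*4 + 0 = 144 + 0 = 144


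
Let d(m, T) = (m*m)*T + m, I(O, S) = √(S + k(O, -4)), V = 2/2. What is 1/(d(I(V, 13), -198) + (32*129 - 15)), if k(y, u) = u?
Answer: 1/2334 ≈ 0.00042845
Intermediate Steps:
V = 1 (V = 2*(½) = 1)
I(O, S) = √(-4 + S) (I(O, S) = √(S - 4) = √(-4 + S))
d(m, T) = m + T*m² (d(m, T) = m²*T + m = T*m² + m = m + T*m²)
1/(d(I(V, 13), -198) + (32*129 - 15)) = 1/(√(-4 + 13)*(1 - 198*√(-4 + 13)) + (32*129 - 15)) = 1/(√9*(1 - 198*√9) + (4128 - 15)) = 1/(3*(1 - 198*3) + 4113) = 1/(3*(1 - 594) + 4113) = 1/(3*(-593) + 4113) = 1/(-1779 + 4113) = 1/2334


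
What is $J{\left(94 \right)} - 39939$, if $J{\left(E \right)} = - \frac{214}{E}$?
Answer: $- \frac{1877240}{47} \approx -39941.0$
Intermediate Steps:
$J{\left(94 \right)} - 39939 = - \frac{214}{94} - 39939 = \left(-214\right) \frac{1}{94} - 39939 = - \frac{107}{47} - 39939 = - \frac{1877240}{47}$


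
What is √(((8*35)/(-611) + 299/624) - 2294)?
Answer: I*√123320242227/7332 ≈ 47.896*I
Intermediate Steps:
√(((8*35)/(-611) + 299/624) - 2294) = √((280*(-1/611) + 299*(1/624)) - 2294) = √((-280/611 + 23/48) - 2294) = √(613/29328 - 2294) = √(-67277819/29328) = I*√123320242227/7332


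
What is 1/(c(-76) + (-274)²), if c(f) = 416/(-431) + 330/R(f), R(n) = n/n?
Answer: 431/32499570 ≈ 1.3262e-5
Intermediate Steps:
R(n) = 1
c(f) = 141814/431 (c(f) = 416/(-431) + 330/1 = 416*(-1/431) + 330*1 = -416/431 + 330 = 141814/431)
1/(c(-76) + (-274)²) = 1/(141814/431 + (-274)²) = 1/(141814/431 + 75076) = 1/(32499570/431) = 431/32499570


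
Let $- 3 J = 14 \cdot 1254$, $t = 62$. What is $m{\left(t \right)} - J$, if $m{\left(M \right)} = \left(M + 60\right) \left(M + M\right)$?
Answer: $20980$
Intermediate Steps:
$J = -5852$ ($J = - \frac{14 \cdot 1254}{3} = \left(- \frac{1}{3}\right) 17556 = -5852$)
$m{\left(M \right)} = 2 M \left(60 + M\right)$ ($m{\left(M \right)} = \left(60 + M\right) 2 M = 2 M \left(60 + M\right)$)
$m{\left(t \right)} - J = 2 \cdot 62 \left(60 + 62\right) - -5852 = 2 \cdot 62 \cdot 122 + 5852 = 15128 + 5852 = 20980$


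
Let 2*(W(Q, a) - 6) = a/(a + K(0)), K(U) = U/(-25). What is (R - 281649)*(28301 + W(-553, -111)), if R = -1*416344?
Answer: -39516873695/2 ≈ -1.9758e+10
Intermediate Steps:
K(U) = -U/25 (K(U) = U*(-1/25) = -U/25)
W(Q, a) = 13/2 (W(Q, a) = 6 + (a/(a - 1/25*0))/2 = 6 + (a/(a + 0))/2 = 6 + (a/a)/2 = 6 + (½)*1 = 6 + ½ = 13/2)
R = -416344
(R - 281649)*(28301 + W(-553, -111)) = (-416344 - 281649)*(28301 + 13/2) = -697993*56615/2 = -39516873695/2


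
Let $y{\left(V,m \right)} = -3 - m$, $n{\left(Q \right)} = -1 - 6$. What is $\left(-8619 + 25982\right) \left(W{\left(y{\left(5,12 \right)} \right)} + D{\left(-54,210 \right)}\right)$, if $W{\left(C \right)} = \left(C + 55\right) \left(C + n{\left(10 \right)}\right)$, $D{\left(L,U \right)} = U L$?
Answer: $-212175860$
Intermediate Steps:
$n{\left(Q \right)} = -7$
$D{\left(L,U \right)} = L U$
$W{\left(C \right)} = \left(-7 + C\right) \left(55 + C\right)$ ($W{\left(C \right)} = \left(C + 55\right) \left(C - 7\right) = \left(55 + C\right) \left(-7 + C\right) = \left(-7 + C\right) \left(55 + C\right)$)
$\left(-8619 + 25982\right) \left(W{\left(y{\left(5,12 \right)} \right)} + D{\left(-54,210 \right)}\right) = \left(-8619 + 25982\right) \left(\left(-385 + \left(-3 - 12\right)^{2} + 48 \left(-3 - 12\right)\right) - 11340\right) = 17363 \left(\left(-385 + \left(-3 - 12\right)^{2} + 48 \left(-3 - 12\right)\right) - 11340\right) = 17363 \left(\left(-385 + \left(-15\right)^{2} + 48 \left(-15\right)\right) - 11340\right) = 17363 \left(\left(-385 + 225 - 720\right) - 11340\right) = 17363 \left(-880 - 11340\right) = 17363 \left(-12220\right) = -212175860$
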